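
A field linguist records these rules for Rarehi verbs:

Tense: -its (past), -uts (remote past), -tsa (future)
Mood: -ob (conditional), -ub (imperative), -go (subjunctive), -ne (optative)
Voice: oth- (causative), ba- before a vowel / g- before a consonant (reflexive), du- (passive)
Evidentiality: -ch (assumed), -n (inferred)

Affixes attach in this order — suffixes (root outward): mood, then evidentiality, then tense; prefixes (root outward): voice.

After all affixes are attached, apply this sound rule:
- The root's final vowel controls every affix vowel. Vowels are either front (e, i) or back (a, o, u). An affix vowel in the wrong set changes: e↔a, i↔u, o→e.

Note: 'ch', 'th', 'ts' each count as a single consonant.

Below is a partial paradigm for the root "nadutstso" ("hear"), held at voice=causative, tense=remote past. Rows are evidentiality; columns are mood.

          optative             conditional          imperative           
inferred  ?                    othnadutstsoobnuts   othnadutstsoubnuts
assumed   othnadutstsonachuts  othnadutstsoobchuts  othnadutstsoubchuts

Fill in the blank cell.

Attach voice causative oth- → othnadutstso.
Attach mood optative -ne → othnadutstsone.
Attach evidentiality inferred -n → othnadutstsonen.
Attach tense remote past -uts → othnadutstsonenuts.
Apply vowel harmony: othnadutstsonenuts → othnadutstsonanuts.

othnadutstsonanuts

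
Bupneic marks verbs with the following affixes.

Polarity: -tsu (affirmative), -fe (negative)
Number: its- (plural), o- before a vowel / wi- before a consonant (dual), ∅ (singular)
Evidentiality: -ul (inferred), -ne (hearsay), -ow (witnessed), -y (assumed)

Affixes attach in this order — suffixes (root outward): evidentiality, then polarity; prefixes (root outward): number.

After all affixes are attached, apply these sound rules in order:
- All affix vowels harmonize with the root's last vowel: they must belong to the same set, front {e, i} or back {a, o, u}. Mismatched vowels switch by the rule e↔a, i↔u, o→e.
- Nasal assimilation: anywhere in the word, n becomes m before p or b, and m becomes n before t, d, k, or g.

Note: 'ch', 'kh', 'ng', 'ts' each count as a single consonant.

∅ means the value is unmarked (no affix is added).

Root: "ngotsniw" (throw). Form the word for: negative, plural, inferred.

Attach evidentiality inferred -ul → ngotsniwul.
Attach polarity negative -fe → ngotsniwulfe.
Attach number plural its- → itsngotsniwulfe.
Apply vowel harmony: itsngotsniwulfe → itsngotsniwilfe.
Nasal assimilation: no change.

itsngotsniwilfe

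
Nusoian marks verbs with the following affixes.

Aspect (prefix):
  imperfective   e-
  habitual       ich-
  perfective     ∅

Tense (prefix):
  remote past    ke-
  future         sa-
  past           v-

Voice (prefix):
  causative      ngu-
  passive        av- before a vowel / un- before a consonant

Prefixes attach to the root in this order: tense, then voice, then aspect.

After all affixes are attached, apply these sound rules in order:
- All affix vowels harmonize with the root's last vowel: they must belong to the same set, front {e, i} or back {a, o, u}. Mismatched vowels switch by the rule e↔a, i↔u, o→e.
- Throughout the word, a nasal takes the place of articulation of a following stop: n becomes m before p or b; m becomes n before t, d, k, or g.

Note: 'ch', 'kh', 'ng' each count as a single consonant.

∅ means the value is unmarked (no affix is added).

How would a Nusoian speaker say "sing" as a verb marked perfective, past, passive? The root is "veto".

unvveto

Attach tense past v- → vveto.
Attach voice passive un- (before consonant 'v') → unvveto.
aspect = perfective: zero marking, form stays unvveto.
Vowel harmony: no change.
Nasal assimilation: no change.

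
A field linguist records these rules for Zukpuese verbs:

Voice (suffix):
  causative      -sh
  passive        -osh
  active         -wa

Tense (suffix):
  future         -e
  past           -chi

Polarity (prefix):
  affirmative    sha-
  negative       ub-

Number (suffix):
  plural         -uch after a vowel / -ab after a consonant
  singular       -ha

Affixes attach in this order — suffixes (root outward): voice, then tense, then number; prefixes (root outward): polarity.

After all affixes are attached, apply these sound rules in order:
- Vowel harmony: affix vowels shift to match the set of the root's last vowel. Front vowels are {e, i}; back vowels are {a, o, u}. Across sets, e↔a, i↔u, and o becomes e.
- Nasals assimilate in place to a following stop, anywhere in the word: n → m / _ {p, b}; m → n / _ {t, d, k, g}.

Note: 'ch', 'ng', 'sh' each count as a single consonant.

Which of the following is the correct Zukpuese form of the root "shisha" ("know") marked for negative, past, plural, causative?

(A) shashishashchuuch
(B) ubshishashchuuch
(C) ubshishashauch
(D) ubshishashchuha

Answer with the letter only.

B

Attach voice causative -sh → shishash.
Attach tense past -chi → shishashchi.
Attach number plural -uch (after vowel 'i') → shishashchiuch.
Attach polarity negative ub- → ubshishashchiuch.
Apply vowel harmony: ubshishashchiuch → ubshishashchuuch.
Nasal assimilation: no change.
So the correct form is ubshishashchuuch, option (B).
(A) shashishashchuuch is wrong: it uses affirmative instead of negative for polarity.
(D) ubshishashchuha is wrong: it uses singular instead of plural for number.
(C) ubshishashauch is wrong: it uses future instead of past for tense.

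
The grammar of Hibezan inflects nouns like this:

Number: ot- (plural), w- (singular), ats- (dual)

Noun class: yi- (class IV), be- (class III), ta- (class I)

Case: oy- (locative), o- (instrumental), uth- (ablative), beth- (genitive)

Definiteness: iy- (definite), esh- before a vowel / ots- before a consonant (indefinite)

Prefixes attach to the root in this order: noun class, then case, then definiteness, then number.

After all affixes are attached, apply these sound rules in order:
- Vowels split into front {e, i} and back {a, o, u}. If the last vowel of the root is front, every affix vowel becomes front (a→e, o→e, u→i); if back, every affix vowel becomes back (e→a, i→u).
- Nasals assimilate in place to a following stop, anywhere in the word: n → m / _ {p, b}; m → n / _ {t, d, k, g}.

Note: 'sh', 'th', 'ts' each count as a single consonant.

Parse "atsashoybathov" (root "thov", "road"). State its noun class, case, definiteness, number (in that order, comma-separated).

class III, locative, indefinite, dual

Segment: ats-esh-oy-be-thov.
noun class: be- → class III.
case: oy- → locative.
definiteness: esh/ots- → indefinite.
number: ats- → dual.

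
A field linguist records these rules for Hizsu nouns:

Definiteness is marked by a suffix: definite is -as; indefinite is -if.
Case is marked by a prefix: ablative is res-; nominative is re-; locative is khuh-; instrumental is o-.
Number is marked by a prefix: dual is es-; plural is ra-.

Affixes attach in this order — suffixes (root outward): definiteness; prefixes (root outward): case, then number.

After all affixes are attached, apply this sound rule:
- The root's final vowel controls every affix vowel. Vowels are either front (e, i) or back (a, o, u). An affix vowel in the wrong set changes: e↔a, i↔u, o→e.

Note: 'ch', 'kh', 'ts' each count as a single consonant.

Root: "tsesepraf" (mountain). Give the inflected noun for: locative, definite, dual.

Attach definiteness definite -as → tseseprafas.
Attach case locative khuh- → khuhtseseprafas.
Attach number dual es- → eskhuhtseseprafas.
Apply vowel harmony: eskhuhtseseprafas → askhuhtseseprafas.

askhuhtseseprafas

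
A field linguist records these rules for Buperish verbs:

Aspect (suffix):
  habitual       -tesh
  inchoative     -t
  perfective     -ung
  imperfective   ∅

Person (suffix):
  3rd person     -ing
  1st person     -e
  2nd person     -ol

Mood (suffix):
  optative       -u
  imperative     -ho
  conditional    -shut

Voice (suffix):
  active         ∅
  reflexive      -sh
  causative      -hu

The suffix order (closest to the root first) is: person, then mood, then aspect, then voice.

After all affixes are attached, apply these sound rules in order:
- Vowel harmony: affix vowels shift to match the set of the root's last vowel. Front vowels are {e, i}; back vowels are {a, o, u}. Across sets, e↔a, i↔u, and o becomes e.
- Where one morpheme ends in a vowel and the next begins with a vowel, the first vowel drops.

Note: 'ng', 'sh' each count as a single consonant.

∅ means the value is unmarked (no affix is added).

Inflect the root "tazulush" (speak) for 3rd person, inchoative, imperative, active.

Attach person 3rd person -ing → tazulushing.
Attach mood imperative -ho → tazulushingho.
Attach aspect inchoative -t → tazulushinghot.
voice = active: zero marking, form stays tazulushinghot.
Apply vowel harmony: tazulushinghot → tazulushunghot.
Vowel deletion: no change.

tazulushunghot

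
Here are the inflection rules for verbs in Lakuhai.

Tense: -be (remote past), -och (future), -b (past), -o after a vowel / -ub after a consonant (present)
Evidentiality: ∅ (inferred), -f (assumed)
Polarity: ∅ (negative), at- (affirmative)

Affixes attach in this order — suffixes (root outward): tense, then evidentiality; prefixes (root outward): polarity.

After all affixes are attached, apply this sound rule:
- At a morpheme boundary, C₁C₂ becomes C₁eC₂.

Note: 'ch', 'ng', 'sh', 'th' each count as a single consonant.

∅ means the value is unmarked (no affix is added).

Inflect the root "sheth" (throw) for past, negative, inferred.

Attach tense past -b → shethb.
evidentiality = inferred: zero marking, form stays shethb.
polarity = negative: zero marking, form stays shethb.
Apply epenthesis: shethb → shetheb.

shetheb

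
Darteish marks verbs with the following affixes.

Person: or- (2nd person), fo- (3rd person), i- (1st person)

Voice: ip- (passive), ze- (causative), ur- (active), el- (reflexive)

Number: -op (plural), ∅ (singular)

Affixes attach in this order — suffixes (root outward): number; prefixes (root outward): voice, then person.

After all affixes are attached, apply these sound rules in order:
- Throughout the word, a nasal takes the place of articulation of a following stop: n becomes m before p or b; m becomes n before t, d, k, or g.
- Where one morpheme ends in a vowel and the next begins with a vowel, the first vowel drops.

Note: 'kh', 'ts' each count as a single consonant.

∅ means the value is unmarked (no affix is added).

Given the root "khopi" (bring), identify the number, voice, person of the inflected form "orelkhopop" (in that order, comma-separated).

Segment: or-el-khopi-op.
number: -op → plural.
voice: el- → reflexive.
person: or- → 2nd person.

plural, reflexive, 2nd person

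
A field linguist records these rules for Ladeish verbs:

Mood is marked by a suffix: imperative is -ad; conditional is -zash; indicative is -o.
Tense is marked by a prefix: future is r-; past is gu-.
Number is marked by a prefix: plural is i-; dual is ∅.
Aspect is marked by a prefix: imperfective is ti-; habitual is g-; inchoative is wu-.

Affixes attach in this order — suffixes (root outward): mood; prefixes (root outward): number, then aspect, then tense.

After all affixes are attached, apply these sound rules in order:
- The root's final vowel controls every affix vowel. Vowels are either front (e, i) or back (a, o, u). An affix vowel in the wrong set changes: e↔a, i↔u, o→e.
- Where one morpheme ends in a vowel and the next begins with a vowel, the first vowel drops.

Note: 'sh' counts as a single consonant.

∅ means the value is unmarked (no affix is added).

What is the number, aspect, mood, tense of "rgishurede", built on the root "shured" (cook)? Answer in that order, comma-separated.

plural, habitual, indicative, future

Segment: r-g-i-shured-o.
number: i- → plural.
aspect: g- → habitual.
mood: -o → indicative.
tense: r- → future.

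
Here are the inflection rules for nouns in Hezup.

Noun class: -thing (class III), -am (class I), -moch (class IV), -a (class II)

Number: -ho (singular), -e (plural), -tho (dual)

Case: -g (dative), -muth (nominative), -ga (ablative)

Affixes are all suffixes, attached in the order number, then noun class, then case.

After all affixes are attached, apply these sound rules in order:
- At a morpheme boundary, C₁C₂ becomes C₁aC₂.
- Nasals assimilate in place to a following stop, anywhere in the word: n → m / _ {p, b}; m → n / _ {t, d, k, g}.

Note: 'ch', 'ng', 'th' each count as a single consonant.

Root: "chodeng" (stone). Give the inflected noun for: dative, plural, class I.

Attach number plural -e → chodenge.
Attach noun class class I -am → chodengeam.
Attach case dative -g → chodengeamg.
Apply epenthesis: chodengeamg → chodengeamag.
Nasal assimilation: no change.

chodengeamag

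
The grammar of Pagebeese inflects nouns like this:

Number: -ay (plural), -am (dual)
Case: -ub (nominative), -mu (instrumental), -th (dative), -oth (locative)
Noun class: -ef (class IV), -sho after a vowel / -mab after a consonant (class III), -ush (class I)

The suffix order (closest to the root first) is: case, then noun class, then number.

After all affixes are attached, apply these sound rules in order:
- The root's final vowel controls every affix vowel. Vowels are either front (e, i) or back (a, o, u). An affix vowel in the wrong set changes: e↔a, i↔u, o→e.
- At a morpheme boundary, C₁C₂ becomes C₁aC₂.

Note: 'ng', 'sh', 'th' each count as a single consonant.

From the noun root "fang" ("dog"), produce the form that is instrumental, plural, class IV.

fangamuafay

Attach case instrumental -mu → fangmu.
Attach noun class class IV -ef → fangmuef.
Attach number plural -ay → fangmuefay.
Apply vowel harmony: fangmuefay → fangmuafay.
Apply epenthesis: fangmuafay → fangamuafay.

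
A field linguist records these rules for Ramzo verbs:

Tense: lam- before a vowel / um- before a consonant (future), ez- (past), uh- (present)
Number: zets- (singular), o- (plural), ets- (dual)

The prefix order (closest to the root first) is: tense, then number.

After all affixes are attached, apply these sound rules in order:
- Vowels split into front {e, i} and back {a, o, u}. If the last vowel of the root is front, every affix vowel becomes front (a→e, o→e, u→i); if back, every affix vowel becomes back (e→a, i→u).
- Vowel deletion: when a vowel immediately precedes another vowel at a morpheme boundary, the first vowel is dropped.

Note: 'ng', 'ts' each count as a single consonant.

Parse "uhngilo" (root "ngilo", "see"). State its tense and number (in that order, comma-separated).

Segment: o-uh-ngilo.
tense: uh- → present.
number: o- → plural.

present, plural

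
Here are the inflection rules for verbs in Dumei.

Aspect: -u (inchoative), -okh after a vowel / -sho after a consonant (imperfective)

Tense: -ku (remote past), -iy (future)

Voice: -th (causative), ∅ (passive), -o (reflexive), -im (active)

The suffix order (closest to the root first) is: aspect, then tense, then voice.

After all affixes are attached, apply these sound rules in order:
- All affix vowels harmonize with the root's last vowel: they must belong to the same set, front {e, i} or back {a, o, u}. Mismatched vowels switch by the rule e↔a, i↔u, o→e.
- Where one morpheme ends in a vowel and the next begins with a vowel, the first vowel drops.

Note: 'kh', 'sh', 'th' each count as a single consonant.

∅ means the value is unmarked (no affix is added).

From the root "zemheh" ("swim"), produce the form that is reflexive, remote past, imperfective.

Attach aspect imperfective -sho (after consonant 'h') → zemhehsho.
Attach tense remote past -ku → zemhehshoku.
Attach voice reflexive -o → zemhehshokuo.
Apply vowel harmony: zemhehshokuo → zemhehshekie.
Apply vowel deletion: zemhehshekie → zemhehsheke.

zemhehsheke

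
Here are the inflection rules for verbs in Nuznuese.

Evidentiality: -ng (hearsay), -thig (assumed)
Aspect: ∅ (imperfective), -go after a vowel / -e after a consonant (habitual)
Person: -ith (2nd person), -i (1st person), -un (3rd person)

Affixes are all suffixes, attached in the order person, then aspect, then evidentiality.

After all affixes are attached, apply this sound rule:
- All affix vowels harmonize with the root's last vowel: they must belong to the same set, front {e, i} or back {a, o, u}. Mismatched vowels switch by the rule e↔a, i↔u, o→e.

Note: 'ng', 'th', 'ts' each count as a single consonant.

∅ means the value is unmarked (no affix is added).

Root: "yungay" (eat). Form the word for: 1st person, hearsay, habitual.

yungayugong

Attach person 1st person -i → yungayi.
Attach aspect habitual -go (after vowel 'i') → yungayigo.
Attach evidentiality hearsay -ng → yungayigong.
Apply vowel harmony: yungayigong → yungayugong.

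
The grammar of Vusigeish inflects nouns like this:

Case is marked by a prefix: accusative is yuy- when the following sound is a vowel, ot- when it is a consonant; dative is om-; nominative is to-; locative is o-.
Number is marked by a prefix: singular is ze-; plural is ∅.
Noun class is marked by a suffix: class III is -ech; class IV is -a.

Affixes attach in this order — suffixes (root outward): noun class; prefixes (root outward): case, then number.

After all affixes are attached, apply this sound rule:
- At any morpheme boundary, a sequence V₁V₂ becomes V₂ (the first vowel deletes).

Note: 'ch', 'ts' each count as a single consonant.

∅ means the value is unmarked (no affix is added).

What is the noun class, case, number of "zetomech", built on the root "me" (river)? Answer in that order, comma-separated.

Segment: ze-to-me-ech.
noun class: -ech → class III.
case: to- → nominative.
number: ze- → singular.

class III, nominative, singular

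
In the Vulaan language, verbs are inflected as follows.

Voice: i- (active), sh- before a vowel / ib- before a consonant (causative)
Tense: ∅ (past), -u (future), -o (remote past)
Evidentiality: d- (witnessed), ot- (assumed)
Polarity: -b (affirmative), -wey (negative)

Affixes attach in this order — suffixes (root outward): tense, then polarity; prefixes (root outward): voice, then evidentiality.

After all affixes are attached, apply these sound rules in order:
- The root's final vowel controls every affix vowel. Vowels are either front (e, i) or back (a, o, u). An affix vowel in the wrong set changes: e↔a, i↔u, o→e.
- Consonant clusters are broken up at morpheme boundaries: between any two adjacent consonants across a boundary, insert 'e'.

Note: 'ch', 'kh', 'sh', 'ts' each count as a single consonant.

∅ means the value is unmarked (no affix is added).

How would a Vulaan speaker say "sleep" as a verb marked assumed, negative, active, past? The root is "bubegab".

tense = past: zero marking, form stays bubegab.
Attach voice active i- → ibubegab.
Attach evidentiality assumed ot- → otibubegab.
Attach polarity negative -wey → otibubegabwey.
Apply vowel harmony: otibubegabwey → otububegabway.
Apply epenthesis: otububegabway → otububegabeway.

otububegabeway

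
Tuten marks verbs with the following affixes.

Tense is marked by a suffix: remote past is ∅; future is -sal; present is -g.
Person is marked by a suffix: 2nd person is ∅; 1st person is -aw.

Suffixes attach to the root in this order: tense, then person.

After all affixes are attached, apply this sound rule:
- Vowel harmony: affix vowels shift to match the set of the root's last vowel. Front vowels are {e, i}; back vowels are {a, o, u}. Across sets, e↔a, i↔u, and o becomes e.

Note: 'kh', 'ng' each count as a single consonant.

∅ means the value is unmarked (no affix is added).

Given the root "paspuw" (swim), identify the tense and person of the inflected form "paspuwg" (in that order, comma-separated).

present, 2nd person

Segment: paspuw-g.
tense: -g → present.
person: ∅ → 2nd person.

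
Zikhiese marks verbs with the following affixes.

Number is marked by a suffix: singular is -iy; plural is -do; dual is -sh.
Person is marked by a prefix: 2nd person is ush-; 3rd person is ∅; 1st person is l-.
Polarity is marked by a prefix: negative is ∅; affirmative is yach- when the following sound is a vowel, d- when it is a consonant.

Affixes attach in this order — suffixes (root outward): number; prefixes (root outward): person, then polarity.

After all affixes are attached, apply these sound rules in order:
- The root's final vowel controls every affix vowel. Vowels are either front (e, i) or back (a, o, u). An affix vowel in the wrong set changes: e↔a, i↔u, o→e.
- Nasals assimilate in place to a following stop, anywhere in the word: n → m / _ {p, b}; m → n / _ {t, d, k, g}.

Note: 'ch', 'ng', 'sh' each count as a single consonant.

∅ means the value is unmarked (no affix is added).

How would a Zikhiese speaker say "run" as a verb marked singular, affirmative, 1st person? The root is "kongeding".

dlkongedingiy

Attach person 1st person l- → lkongeding.
Attach polarity affirmative d- (before consonant 'l') → dlkongeding.
Attach number singular -iy → dlkongedingiy.
Vowel harmony: no change.
Nasal assimilation: no change.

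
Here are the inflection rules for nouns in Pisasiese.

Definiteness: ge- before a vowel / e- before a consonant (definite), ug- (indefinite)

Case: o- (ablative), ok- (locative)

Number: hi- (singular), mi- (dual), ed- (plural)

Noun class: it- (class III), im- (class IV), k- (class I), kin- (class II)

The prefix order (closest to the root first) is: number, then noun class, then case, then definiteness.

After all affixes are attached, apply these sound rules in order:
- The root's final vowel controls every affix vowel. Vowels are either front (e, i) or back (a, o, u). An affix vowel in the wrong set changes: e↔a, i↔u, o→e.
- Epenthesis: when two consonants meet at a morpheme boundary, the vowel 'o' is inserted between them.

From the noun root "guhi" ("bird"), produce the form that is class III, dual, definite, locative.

Attach number dual mi- → miguhi.
Attach noun class class III it- → itmiguhi.
Attach case locative ok- → okitmiguhi.
Attach definiteness definite ge- (before vowel 'o') → geokitmiguhi.
Apply vowel harmony: geokitmiguhi → geekitmiguhi.
Apply epenthesis: geekitmiguhi → geekitomiguhi.

geekitomiguhi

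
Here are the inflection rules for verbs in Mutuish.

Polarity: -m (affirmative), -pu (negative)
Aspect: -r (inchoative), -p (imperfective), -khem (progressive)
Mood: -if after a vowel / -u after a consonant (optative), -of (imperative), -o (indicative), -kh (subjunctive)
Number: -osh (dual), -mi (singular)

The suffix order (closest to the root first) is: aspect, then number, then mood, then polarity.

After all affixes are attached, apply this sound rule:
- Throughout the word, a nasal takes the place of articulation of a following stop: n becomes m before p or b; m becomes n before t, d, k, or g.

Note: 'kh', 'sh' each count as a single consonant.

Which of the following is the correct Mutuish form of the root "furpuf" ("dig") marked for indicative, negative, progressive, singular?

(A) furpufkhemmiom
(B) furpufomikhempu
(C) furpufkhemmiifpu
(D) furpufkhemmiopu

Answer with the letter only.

Attach aspect progressive -khem → furpufkhem.
Attach number singular -mi → furpufkhemmi.
Attach mood indicative -o → furpufkhemmio.
Attach polarity negative -pu → furpufkhemmiopu.
Nasal assimilation: no change.
So the correct form is furpufkhemmiopu, option (D).
(C) furpufkhemmiifpu is wrong: it uses optative instead of indicative for mood.
(A) furpufkhemmiom is wrong: it uses affirmative instead of negative for polarity.
(B) furpufomikhempu is wrong: it has the affixes in the wrong order.

D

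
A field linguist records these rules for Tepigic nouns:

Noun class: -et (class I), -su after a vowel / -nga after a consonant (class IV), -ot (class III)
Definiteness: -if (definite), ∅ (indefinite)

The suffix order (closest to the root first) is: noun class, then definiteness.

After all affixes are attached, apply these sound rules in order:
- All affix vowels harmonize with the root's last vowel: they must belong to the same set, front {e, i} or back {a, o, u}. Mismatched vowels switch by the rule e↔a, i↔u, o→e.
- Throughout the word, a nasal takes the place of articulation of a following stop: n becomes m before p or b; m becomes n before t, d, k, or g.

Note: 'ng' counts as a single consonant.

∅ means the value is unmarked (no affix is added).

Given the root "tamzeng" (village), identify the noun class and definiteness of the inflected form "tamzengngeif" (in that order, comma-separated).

class IV, definite

Segment: tamzeng-nga-if.
noun class: -su/nga → class IV.
definiteness: -if → definite.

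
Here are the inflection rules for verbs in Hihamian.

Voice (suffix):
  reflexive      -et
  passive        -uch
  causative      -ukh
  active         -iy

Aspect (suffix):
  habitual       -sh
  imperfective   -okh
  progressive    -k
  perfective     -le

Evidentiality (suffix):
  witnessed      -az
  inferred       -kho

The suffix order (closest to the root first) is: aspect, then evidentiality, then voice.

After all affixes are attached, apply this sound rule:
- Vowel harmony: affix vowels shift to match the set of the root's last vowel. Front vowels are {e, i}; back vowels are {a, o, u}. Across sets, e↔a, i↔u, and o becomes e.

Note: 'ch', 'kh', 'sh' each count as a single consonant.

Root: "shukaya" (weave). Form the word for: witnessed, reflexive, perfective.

Attach aspect perfective -le → shukayale.
Attach evidentiality witnessed -az → shukayaleaz.
Attach voice reflexive -et → shukayaleazet.
Apply vowel harmony: shukayaleazet → shukayalaazat.

shukayalaazat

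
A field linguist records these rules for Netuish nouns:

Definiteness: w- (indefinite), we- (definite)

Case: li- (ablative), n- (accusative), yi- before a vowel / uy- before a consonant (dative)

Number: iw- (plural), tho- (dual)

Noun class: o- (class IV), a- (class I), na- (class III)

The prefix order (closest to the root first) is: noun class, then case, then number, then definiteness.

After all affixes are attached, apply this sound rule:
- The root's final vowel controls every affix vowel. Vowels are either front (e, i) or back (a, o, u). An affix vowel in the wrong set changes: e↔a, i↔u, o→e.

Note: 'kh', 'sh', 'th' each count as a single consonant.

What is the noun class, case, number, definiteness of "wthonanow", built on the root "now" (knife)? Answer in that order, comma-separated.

Segment: w-tho-n-a-now.
noun class: a- → class I.
case: n- → accusative.
number: tho- → dual.
definiteness: w- → indefinite.

class I, accusative, dual, indefinite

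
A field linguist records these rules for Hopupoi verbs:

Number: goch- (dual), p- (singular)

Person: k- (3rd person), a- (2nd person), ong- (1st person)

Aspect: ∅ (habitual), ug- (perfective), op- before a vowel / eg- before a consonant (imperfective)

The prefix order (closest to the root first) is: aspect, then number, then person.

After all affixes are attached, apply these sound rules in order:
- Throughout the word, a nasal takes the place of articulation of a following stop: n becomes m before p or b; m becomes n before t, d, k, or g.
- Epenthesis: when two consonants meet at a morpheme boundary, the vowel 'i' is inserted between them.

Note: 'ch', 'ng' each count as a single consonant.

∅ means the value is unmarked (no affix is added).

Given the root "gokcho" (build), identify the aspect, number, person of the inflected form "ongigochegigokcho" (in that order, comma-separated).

Segment: ong-goch-eg-gokcho.
aspect: op/eg- → imperfective.
number: goch- → dual.
person: ong- → 1st person.

imperfective, dual, 1st person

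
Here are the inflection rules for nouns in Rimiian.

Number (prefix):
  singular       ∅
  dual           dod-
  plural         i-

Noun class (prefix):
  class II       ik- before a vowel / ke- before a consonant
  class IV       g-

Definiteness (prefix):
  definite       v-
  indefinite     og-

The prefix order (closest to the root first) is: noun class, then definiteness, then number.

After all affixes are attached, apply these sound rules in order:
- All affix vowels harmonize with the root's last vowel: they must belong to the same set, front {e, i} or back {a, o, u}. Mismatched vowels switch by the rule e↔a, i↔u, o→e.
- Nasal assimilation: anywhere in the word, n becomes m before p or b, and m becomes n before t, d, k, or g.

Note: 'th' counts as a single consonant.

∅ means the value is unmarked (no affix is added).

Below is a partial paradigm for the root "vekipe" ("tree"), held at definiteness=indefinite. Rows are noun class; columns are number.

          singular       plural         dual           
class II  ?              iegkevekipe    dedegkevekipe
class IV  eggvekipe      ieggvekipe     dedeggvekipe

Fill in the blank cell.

egkevekipe

Attach noun class class II ke- (before consonant 'v') → kevekipe.
Attach definiteness indefinite og- → ogkevekipe.
number = singular: zero marking, form stays ogkevekipe.
Apply vowel harmony: ogkevekipe → egkevekipe.
Nasal assimilation: no change.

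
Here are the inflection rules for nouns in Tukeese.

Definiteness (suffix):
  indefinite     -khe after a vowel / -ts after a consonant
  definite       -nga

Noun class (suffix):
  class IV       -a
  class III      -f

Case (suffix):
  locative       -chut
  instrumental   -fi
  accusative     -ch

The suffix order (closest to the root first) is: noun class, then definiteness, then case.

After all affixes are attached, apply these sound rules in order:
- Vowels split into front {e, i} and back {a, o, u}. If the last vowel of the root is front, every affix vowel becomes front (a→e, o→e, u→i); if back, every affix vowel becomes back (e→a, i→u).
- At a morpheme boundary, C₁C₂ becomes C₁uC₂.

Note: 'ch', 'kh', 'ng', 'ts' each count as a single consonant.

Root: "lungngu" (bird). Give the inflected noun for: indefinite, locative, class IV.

lungnguakhachut

Attach noun class class IV -a → lungngua.
Attach definiteness indefinite -khe (after vowel 'a') → lungnguakhe.
Attach case locative -chut → lungnguakhechut.
Apply vowel harmony: lungnguakhechut → lungnguakhachut.
Epenthesis: no change.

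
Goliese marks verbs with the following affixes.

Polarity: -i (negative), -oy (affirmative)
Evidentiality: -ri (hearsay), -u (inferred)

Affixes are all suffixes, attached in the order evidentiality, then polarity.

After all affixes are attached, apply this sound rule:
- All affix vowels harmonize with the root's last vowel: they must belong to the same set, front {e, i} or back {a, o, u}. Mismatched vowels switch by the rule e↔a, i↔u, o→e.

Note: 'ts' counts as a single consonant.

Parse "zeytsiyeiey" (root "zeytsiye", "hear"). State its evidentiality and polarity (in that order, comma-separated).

Segment: zeytsiye-u-oy.
evidentiality: -u → inferred.
polarity: -oy → affirmative.

inferred, affirmative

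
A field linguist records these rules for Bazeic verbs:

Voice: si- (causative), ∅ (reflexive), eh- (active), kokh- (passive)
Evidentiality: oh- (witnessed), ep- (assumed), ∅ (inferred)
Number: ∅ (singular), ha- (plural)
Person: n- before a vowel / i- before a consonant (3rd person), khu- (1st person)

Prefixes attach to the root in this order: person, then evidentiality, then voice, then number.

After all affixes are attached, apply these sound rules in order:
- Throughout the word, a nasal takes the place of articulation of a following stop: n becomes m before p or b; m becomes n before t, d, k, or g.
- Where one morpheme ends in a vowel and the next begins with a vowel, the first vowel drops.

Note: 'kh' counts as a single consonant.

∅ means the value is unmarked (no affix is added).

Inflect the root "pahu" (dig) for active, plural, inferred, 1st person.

hehkhupahu

Attach person 1st person khu- → khupahu.
evidentiality = inferred: zero marking, form stays khupahu.
Attach voice active eh- → ehkhupahu.
Attach number plural ha- → haehkhupahu.
Nasal assimilation: no change.
Apply vowel deletion: haehkhupahu → hehkhupahu.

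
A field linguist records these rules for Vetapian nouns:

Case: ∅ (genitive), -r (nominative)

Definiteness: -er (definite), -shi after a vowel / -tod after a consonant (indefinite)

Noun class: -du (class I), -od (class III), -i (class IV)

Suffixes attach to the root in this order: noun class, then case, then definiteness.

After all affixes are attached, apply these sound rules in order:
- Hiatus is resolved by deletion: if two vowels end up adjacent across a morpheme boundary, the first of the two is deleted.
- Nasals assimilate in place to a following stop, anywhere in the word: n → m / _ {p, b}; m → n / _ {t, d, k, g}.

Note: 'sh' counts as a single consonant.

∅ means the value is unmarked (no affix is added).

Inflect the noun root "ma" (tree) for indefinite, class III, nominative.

modrtod

Attach noun class class III -od → maod.
Attach case nominative -r → maodr.
Attach definiteness indefinite -tod (after consonant 'r') → maodrtod.
Apply vowel deletion: maodrtod → modrtod.
Nasal assimilation: no change.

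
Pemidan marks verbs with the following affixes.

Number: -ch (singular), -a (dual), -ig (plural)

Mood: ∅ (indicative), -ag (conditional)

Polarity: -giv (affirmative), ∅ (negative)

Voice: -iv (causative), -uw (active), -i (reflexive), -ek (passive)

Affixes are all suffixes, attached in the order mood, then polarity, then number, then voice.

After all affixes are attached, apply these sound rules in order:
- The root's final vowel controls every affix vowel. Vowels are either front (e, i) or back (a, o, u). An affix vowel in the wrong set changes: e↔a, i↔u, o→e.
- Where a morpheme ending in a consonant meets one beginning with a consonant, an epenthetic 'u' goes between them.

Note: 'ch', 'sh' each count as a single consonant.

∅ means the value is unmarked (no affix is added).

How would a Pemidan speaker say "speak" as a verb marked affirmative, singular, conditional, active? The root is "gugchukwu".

gugchukwuaguguvuchuw

Attach mood conditional -ag → gugchukwuag.
Attach polarity affirmative -giv → gugchukwuaggiv.
Attach number singular -ch → gugchukwuaggivch.
Attach voice active -uw → gugchukwuaggivchuw.
Apply vowel harmony: gugchukwuaggivchuw → gugchukwuagguvchuw.
Apply epenthesis: gugchukwuagguvchuw → gugchukwuaguguvuchuw.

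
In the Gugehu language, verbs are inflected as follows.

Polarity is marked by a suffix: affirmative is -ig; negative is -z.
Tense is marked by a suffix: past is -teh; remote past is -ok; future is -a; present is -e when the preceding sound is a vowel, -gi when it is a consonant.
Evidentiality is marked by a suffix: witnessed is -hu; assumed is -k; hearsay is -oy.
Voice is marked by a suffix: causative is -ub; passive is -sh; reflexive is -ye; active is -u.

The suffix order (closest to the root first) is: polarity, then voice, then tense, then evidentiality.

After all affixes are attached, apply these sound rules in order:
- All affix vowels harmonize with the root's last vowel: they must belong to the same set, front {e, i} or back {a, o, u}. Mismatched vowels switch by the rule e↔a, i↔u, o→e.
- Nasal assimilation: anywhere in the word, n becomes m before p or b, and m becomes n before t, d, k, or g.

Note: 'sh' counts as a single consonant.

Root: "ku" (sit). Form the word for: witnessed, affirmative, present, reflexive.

Attach polarity affirmative -ig → kuig.
Attach voice reflexive -ye → kuigye.
Attach tense present -e (after vowel 'e') → kuigyee.
Attach evidentiality witnessed -hu → kuigyeehu.
Apply vowel harmony: kuigyeehu → kuugyaahu.
Nasal assimilation: no change.

kuugyaahu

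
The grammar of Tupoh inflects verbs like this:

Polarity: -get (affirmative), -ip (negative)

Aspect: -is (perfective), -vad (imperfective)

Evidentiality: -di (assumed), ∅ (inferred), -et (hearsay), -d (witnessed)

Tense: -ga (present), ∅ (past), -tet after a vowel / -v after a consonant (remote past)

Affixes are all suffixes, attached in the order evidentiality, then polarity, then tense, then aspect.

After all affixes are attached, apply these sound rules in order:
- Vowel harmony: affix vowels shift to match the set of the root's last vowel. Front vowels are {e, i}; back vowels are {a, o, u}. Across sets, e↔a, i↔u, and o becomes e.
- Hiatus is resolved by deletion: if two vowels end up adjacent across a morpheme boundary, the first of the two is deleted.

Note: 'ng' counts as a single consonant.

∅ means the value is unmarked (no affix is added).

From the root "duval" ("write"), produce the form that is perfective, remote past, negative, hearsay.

duvalatupvus

Attach evidentiality hearsay -et → duvalet.
Attach polarity negative -ip → duvaletip.
Attach tense remote past -v (after consonant 'p') → duvaletipv.
Attach aspect perfective -is → duvaletipvis.
Apply vowel harmony: duvaletipvis → duvalatupvus.
Vowel deletion: no change.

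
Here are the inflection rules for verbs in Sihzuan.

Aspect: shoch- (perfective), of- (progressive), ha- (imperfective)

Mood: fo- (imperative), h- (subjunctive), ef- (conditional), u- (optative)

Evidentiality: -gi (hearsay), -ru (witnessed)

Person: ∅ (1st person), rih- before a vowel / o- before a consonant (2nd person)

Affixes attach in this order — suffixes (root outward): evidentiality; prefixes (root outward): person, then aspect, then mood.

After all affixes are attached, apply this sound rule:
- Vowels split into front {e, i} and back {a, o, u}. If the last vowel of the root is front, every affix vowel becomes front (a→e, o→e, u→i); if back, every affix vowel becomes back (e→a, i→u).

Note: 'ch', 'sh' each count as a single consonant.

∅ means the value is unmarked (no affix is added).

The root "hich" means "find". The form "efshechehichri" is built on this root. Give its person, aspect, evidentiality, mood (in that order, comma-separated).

2nd person, perfective, witnessed, conditional

Segment: ef-shoch-o-hich-ru.
person: rih/o- → 2nd person.
aspect: shoch- → perfective.
evidentiality: -ru → witnessed.
mood: ef- → conditional.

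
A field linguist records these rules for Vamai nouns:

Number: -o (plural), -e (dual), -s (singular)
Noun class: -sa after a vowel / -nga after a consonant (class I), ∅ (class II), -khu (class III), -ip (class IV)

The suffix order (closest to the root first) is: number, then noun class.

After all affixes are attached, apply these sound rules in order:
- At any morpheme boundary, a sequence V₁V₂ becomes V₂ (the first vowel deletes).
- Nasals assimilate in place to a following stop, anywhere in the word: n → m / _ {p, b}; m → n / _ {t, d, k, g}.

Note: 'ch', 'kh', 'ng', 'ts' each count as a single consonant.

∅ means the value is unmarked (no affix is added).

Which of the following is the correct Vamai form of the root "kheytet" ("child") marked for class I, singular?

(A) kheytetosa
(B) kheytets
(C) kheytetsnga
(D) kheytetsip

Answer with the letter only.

Attach number singular -s → kheytets.
Attach noun class class I -nga (after consonant 's') → kheytetsnga.
Vowel deletion: no change.
Nasal assimilation: no change.
So the correct form is kheytetsnga, option (C).
(D) kheytetsip is wrong: it uses class IV instead of class I for noun class.
(B) kheytets is wrong: it uses class II instead of class I for noun class.
(A) kheytetosa is wrong: it uses plural instead of singular for number.

C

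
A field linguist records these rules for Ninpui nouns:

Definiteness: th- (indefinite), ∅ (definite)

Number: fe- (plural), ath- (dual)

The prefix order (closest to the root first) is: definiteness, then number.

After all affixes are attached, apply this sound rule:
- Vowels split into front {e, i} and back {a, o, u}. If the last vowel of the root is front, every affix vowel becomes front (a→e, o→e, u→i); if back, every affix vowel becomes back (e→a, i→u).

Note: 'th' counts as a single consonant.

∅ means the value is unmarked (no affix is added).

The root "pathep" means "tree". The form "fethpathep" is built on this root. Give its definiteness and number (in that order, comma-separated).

indefinite, plural

Segment: fe-th-pathep.
definiteness: th- → indefinite.
number: fe- → plural.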